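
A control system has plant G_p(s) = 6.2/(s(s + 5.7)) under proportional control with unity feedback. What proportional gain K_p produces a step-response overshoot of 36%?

K_p = 13.7

From %OS = 100·exp(−πζ/√(1−ζ²)) = 36%, ζ = −ln(0.36)/√(π²+ln²(0.36)) = 0.3093.
Characteristic equation s² + 5.7s + 6.2K_p = 0 gives ζ = 5.7/(2√(6.2K_p)).
Setting ζ = 0.3093: √(6.2K_p) = 5.7/(2·0.3093) = 9.216, so K_p = 84.93/6.2 = 13.7.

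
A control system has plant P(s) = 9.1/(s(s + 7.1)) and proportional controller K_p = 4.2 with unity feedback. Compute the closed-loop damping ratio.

1 + K_p·P(s) = 0 gives s² + 7.1s + 38.22 = 0.
Matching s² + 2ζω_n s + ω_n²: ω_n = √38.22 = 6.182 rad/s and 2ζω_n = 7.1, so ζ = 7.1/(2·6.182) = 0.574.

ζ = 0.574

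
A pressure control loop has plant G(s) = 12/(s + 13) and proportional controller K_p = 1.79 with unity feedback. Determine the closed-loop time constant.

Closed-loop transfer function: T(s) = K_p·G(s)/(1 + K_p·G(s)) = 21.48/(s + 13 + 21.48) = 21.48/(s + 34.48).
Time constant τ = 1/34.48 = 0.029 s.

τ = 0.029 s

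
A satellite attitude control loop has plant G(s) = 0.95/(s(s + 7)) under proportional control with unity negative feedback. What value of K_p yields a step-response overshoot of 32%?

From %OS = 100·exp(−πζ/√(1−ζ²)) = 32%, ζ = −ln(0.32)/√(π²+ln²(0.32)) = 0.341.
Characteristic equation s² + 7s + 0.95K_p = 0 gives ζ = 7/(2√(0.95K_p)).
Setting ζ = 0.341: √(0.95K_p) = 7/(2·0.341) = 10.27, so K_p = 105.4/0.95 = 111.

K_p = 111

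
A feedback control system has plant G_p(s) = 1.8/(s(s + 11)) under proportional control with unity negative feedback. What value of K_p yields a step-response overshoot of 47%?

From %OS = 100·exp(−πζ/√(1−ζ²)) = 47%, ζ = −ln(0.47)/√(π²+ln²(0.47)) = 0.2337.
Characteristic equation s² + 11s + 1.8K_p = 0 gives ζ = 11/(2√(1.8K_p)).
Setting ζ = 0.2337: √(1.8K_p) = 11/(2·0.2337) = 23.54, so K_p = 554/1.8 = 308.

K_p = 308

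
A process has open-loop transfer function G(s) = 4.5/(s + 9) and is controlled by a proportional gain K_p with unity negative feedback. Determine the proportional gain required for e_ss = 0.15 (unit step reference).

K_p = 11.3

For a type-0 loop with proportional control, e_ss = 1/(1 + K_p·G(0)).
G(0) = 0.5. Require 1/(1 + K_p·0.5) = 0.15, so 1 + 0.5·K_p = 6.667.
K_p = (6.667 − 1)/0.5 = 11.3.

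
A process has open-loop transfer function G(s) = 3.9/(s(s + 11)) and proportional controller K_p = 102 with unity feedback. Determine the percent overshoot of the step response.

The closed-loop denominator s² + 11s + 397.8 gives ω_n = √397.8 = 19.94 and ζ = 11/(2ω_n) = 0.2758.
%OS = 100·exp(−πζ/√(1−ζ²)) = 100·exp(−π·0.2758/√0.924) = 40.6%.

40.6%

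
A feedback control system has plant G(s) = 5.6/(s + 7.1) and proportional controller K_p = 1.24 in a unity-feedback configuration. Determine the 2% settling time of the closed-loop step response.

T_s ≈ 0.285 s

Closed-loop transfer function: T(s) = K_p·G(s)/(1 + K_p·G(s)) = 6.944/(s + 7.1 + 6.944) = 6.944/(s + 14.04).
Time constant τ = 1/14.04 = 0.0712 s, so the 2% settling time is about 4τ = 0.285 s.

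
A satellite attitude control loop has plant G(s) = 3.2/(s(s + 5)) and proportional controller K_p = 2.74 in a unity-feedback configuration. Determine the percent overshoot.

0.709%

Closed-loop characteristic equation: s² + 5s + 8.768 = 0, so ω_n = 2.961 rad/s and ζ = 5/(2·2.961) = 0.8443.
%OS = 100·exp(−πζ/√(1−ζ²)) = 100·exp(−π·0.8443/√0.2872) = 0.709%.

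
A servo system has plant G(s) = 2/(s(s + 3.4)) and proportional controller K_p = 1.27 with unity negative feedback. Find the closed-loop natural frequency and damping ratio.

1 + K_p·G(s) = 0 gives s² + 3.4s + 2.54 = 0.
Matching s² + 2ζω_n s + ω_n²: ω_n = √2.54 = 1.594 rad/s and 2ζω_n = 3.4, so ζ = 3.4/(2·1.594) = 1.07.

ω_n = 1.59 rad/s, ζ = 1.07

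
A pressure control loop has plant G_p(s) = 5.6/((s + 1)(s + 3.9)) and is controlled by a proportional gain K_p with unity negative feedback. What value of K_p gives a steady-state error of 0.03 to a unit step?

K_p = 22.5

For a type-0 loop with proportional control, e_ss = 1/(1 + K_p·G_p(0)).
G_p(0) = 1.436. Require 1/(1 + K_p·1.436) = 0.03, so 1 + 1.436·K_p = 33.33.
K_p = (33.33 − 1)/1.436 = 22.5.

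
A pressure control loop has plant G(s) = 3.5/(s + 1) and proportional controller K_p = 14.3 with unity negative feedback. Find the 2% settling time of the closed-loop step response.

Closed-loop transfer function: T(s) = K_p·G(s)/(1 + K_p·G(s)) = 50.05/(s + 1 + 50.05) = 50.05/(s + 51.05).
Time constant τ = 1/51.05 = 0.01959 s, so the 2% settling time is about 4τ = 0.0784 s.

T_s ≈ 0.0784 s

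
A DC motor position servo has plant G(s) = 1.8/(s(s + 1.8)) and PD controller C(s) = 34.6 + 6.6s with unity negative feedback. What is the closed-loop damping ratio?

Forward path: (34.6 + 6.6s)·1.8/(s(s+1.8)). The closed-loop characteristic equation is s² + (1.8 + 1.8·6.6)s + 1.8·34.6 = 0.
That is s² + 13.68s + 62.28 = 0, so ω_n = 7.892 rad/s and ζ = 13.68/(2·7.892) = 0.8667.

ζ = 0.867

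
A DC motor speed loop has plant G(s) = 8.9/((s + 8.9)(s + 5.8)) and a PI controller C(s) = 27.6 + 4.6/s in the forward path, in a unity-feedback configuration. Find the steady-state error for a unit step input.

The open loop C(s)G(s) has a pole at the origin (type 1), so the static position error constant is infinite and e_ss = 1/(1+∞) = 0.

0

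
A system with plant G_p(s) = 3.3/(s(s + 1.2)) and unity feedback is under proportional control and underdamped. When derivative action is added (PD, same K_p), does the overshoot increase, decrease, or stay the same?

decrease

The derivative term adds K·K_d to the s-coefficient of the characteristic equation, raising 2ζω_n while ω_n is unchanged; ζ increases, so overshoot decreases.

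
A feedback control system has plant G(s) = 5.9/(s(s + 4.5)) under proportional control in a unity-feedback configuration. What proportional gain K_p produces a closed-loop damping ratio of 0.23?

K_p = 16.2

Closed-loop characteristic equation: s² + 4.5s + K_p·5.9 = 0.
So ω_n = √(5.9K_p) and 2ζω_n = 4.5, giving ζ = 4.5/(2√(5.9K_p)).
Setting ζ = 0.23: √(5.9K_p) = 4.5/(2·0.23) = 9.783, so K_p = 95.7/5.9 = 16.2.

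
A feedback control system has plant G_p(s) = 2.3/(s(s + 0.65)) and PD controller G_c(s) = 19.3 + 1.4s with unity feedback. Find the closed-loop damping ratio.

Forward path: (19.3 + 1.4s)·2.3/(s(s+0.65)). The closed-loop characteristic equation is s² + (0.65 + 2.3·1.4)s + 2.3·19.3 = 0.
That is s² + 3.87s + 44.39 = 0, so ω_n = 6.663 rad/s and ζ = 3.87/(2·6.663) = 0.2904.

ζ = 0.29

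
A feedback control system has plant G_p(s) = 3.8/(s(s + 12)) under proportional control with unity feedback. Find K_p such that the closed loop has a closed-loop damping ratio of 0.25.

K_p = 152

Closed-loop characteristic equation: s² + 12s + K_p·3.8 = 0.
So ω_n = √(3.8K_p) and 2ζω_n = 12, giving ζ = 12/(2√(3.8K_p)).
Setting ζ = 0.25: √(3.8K_p) = 12/(2·0.25) = 24, so K_p = 576/3.8 = 152.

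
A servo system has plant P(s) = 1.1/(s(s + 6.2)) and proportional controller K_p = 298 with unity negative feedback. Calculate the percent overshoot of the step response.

From 1 + K_pP(s) = 0: s² + 6.2s + 327.8 = 0 ⇒ ω_n = 18.11, ζ = 0.1712.
%OS = 100·exp(−πζ/√(1−ζ²)) = 100·exp(−π·0.1712/√0.9707) = 57.9%.

57.9%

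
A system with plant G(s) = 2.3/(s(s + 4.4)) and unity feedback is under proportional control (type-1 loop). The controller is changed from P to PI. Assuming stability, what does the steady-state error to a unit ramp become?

0

The integrator raises the loop to type 2, so K_v → ∞ and e_ss to a ramp is zero.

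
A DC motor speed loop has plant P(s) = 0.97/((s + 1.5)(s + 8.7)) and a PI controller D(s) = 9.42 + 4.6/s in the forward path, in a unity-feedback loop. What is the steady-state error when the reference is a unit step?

The open loop D(s)P(s) has a pole at the origin (type 1), so the static position error constant is infinite and e_ss = 1/(1+∞) = 0.

0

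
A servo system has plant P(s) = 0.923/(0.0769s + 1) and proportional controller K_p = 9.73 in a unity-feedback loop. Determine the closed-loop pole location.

s = -129.8

Closed loop: T(s) = K_p·P/(1+K_p·P) = 8.981/(0.0769s + 1 + 8.981), with pole at s = −(1 + 8.981)/0.0769 = −129.8.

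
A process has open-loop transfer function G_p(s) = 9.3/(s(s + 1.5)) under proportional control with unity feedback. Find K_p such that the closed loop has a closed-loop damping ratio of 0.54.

K_p = 0.207

Closed-loop characteristic equation: s² + 1.5s + K_p·9.3 = 0.
So ω_n = √(9.3K_p) and 2ζω_n = 1.5, giving ζ = 1.5/(2√(9.3K_p)).
Setting ζ = 0.54: √(9.3K_p) = 1.5/(2·0.54) = 1.389, so K_p = 1.929/9.3 = 0.207.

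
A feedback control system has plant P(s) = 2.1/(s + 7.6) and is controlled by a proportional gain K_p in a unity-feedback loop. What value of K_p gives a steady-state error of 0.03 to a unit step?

K_p = 117

Steady-state error for a unit step on this type-0 loop is 1/(1 + K_p·P(0)).
P(0) = 0.2763. Require 1/(1 + K_p·0.2763) = 0.03, so 1 + 0.2763·K_p = 33.33.
K_p = (33.33 − 1)/0.2763 = 117.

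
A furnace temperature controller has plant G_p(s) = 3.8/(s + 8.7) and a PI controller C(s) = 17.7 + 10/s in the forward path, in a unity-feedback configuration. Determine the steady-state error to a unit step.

0

The open loop C(s)G_p(s) has a pole at the origin (type 1), so the static position error constant is infinite and e_ss = 1/(1+∞) = 0.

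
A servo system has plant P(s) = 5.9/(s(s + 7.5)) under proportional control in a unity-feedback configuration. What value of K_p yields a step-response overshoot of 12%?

From %OS = 100·exp(−πζ/√(1−ζ²)) = 12%, ζ = −ln(0.12)/√(π²+ln²(0.12)) = 0.5594.
Characteristic equation s² + 7.5s + 5.9K_p = 0 gives ζ = 7.5/(2√(5.9K_p)).
Setting ζ = 0.5594: √(5.9K_p) = 7.5/(2·0.5594) = 6.703, so K_p = 44.94/5.9 = 7.62.

K_p = 7.62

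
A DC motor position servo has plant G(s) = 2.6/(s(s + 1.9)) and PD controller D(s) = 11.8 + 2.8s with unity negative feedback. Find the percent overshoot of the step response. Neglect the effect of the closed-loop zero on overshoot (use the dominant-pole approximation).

0.955%

Forward path: (11.8 + 2.8s)·2.6/(s(s+1.9)). The closed-loop characteristic equation is s² + (1.9 + 2.6·2.8)s + 2.6·11.8 = 0.
That is s² + 9.18s + 30.68 = 0, so ω_n = 5.539 rad/s and ζ = 9.18/(2·5.539) = 0.8287.
%OS = 100·exp(−πζ/√(1−ζ²)) = 0.955%.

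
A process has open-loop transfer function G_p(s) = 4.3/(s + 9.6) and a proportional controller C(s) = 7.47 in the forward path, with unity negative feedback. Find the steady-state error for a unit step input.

The loop is type 0. Static position error constant K_pos = C(0)·G_p(0) = 7.47·0.4479 = 3.346.
Steady-state error to a unit step: e_ss = 1/(1+K_pos) = 1/4.346 = 0.23.

0.23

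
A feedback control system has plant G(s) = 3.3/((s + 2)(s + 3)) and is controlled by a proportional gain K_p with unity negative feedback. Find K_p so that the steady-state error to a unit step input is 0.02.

K_p = 89.1

For a type-0 loop with proportional control, e_ss = 1/(1 + K_p·G(0)).
G(0) = 0.55. Require 1/(1 + K_p·0.55) = 0.02, so 1 + 0.55·K_p = 50.
K_p = (50 − 1)/0.55 = 89.1.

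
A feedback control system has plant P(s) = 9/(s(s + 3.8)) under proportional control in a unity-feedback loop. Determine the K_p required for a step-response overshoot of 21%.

From %OS = 100·exp(−πζ/√(1−ζ²)) = 21%, ζ = −ln(0.21)/√(π²+ln²(0.21)) = 0.4449.
Characteristic equation s² + 3.8s + 9K_p = 0 gives ζ = 3.8/(2√(9K_p)).
Setting ζ = 0.4449: √(9K_p) = 3.8/(2·0.4449) = 4.271, so K_p = 18.24/9 = 2.03.

K_p = 2.03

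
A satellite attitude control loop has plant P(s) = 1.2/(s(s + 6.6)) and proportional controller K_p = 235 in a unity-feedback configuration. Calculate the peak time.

T_p = 0.191 s

Closed-loop characteristic equation: s² + 6.6s + 282 = 0, so ω_n = 16.79 rad/s and ζ = 6.6/(2·16.79) = 0.1965.
Damped frequency ω_d = ω_n√(1−ζ²) = 16.47 rad/s, so peak time T_p = π/ω_d = 0.191 s.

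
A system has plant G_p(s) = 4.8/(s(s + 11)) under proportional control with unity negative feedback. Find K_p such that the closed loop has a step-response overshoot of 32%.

From %OS = 100·exp(−πζ/√(1−ζ²)) = 32%, ζ = −ln(0.32)/√(π²+ln²(0.32)) = 0.341.
Characteristic equation s² + 11s + 4.8K_p = 0 gives ζ = 11/(2√(4.8K_p)).
Setting ζ = 0.341: √(4.8K_p) = 11/(2·0.341) = 16.13, so K_p = 260.2/4.8 = 54.2.

K_p = 54.2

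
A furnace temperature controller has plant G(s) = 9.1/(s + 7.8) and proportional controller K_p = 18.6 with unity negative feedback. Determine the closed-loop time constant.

τ = 0.00565 s

Closed-loop transfer function: T(s) = K_p·G(s)/(1 + K_p·G(s)) = 169.3/(s + 7.8 + 169.3) = 169.3/(s + 177.1).
Time constant τ = 1/177.1 = 0.00565 s.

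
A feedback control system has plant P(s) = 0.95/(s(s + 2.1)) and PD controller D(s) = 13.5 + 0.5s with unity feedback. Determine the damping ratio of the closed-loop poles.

Forward path: (13.5 + 0.5s)·0.95/(s(s+2.1)). The closed-loop characteristic equation is s² + (2.1 + 0.95·0.5)s + 0.95·13.5 = 0.
That is s² + 2.575s + 12.82 = 0, so ω_n = 3.581 rad/s and ζ = 2.575/(2·3.581) = 0.3595.

ζ = 0.36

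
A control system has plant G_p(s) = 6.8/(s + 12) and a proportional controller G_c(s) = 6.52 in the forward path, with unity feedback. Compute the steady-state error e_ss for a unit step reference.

The loop is type 0. Static position error constant K_pos = G_c(0)·G_p(0) = 6.52·0.5667 = 3.695.
Steady-state error to a unit step: e_ss = 1/(1+K_pos) = 1/4.695 = 0.213.

0.213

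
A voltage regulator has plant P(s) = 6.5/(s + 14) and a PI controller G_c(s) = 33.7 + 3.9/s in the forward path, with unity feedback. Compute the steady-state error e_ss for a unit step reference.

0

The open loop G_c(s)P(s) has a pole at the origin (type 1), so the static position error constant is infinite and e_ss = 1/(1+∞) = 0.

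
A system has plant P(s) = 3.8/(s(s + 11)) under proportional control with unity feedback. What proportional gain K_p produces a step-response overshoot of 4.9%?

K_p = 16.6

From %OS = 100·exp(−πζ/√(1−ζ²)) = 4.9%, ζ = −ln(0.049)/√(π²+ln²(0.049)) = 0.6925.
Characteristic equation s² + 11s + 3.8K_p = 0 gives ζ = 11/(2√(3.8K_p)).
Setting ζ = 0.6925: √(3.8K_p) = 11/(2·0.6925) = 7.942, so K_p = 63.07/3.8 = 16.6.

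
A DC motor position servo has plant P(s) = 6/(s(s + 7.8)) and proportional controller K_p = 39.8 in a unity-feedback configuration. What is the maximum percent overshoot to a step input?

The closed-loop denominator s² + 7.8s + 238.8 gives ω_n = √238.8 = 15.45 and ζ = 7.8/(2ω_n) = 0.2524.
%OS = 100·exp(−πζ/√(1−ζ²)) = 100·exp(−π·0.2524/√0.9363) = 44.1%.

44.1%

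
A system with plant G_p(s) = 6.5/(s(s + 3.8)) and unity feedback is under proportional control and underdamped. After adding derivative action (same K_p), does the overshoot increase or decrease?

The derivative term adds K·K_d to the s-coefficient of the characteristic equation, raising 2ζω_n while ω_n is unchanged; ζ increases, so overshoot decreases.

decrease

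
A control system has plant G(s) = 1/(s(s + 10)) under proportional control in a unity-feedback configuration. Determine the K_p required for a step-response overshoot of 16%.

From %OS = 100·exp(−πζ/√(1−ζ²)) = 16%, ζ = −ln(0.16)/√(π²+ln²(0.16)) = 0.5039.
Characteristic equation s² + 10s + 1K_p = 0 gives ζ = 10/(2√(1K_p)).
Setting ζ = 0.5039: √(1K_p) = 10/(2·0.5039) = 9.923, so K_p = 98.47/1 = 98.5.

K_p = 98.5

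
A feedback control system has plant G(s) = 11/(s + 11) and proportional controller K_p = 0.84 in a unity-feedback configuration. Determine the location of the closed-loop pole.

s = -20.24

Closed-loop transfer function: T(s) = K_p·G(s)/(1 + K_p·G(s)) = 9.24/(s + 11 + 9.24) = 9.24/(s + 20.24).
The closed-loop pole is at s = −20.24.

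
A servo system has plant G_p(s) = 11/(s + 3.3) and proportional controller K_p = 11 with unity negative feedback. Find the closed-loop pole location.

Closed-loop transfer function: T(s) = K_p·G_p(s)/(1 + K_p·G_p(s)) = 121/(s + 3.3 + 121) = 121/(s + 124.3).
The closed-loop pole is at s = −124.3.

s = -124.3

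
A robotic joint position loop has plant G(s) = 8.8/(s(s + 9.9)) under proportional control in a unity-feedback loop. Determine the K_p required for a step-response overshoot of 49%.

K_p = 56.8

From %OS = 100·exp(−πζ/√(1−ζ²)) = 49%, ζ = −ln(0.49)/√(π²+ln²(0.49)) = 0.2214.
Characteristic equation s² + 9.9s + 8.8K_p = 0 gives ζ = 9.9/(2√(8.8K_p)).
Setting ζ = 0.2214: √(8.8K_p) = 9.9/(2·0.2214) = 22.35, so K_p = 499.7/8.8 = 56.8.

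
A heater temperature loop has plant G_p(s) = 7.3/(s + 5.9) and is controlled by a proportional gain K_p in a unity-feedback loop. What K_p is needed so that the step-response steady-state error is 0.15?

K_p = 4.58

The loop is type 0, so e_ss(step) = 1/(1 + K_pos) with K_pos = K_p·G_p(0).
G_p(0) = 1.237. Require 1/(1 + K_p·1.237) = 0.15, so 1 + 1.237·K_p = 6.667.
K_p = (6.667 − 1)/1.237 = 4.58.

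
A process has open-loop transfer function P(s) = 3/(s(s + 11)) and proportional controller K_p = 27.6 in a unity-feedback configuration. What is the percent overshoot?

The closed-loop denominator s² + 11s + 82.8 gives ω_n = √82.8 = 9.099 and ζ = 11/(2ω_n) = 0.6044.
%OS = 100·exp(−πζ/√(1−ζ²)) = 100·exp(−π·0.6044/√0.6347) = 9.22%.

9.22%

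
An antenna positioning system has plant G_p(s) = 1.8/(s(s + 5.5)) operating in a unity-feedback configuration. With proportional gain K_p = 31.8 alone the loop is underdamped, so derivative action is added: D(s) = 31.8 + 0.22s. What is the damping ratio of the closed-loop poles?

Forward path: (31.8 + 0.22s)·1.8/(s(s+5.5)). The closed-loop characteristic equation is s² + (5.5 + 1.8·0.22)s + 1.8·31.8 = 0.
That is s² + 5.896s + 57.24 = 0, so ω_n = 7.566 rad/s and ζ = 5.896/(2·7.566) = 0.3897.

ζ = 0.39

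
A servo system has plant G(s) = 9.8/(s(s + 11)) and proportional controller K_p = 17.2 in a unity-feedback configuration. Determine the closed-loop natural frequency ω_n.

The closed-loop denominator is s(s+11) + 17.2·9.8 = s² + 11s + 168.6.
Matching s² + 2ζω_n s + ω_n²: ω_n = √168.6 = 12.98 rad/s and 2ζω_n = 11, so ζ = 11/(2·12.98) = 0.424.

ω_n = 13 rad/s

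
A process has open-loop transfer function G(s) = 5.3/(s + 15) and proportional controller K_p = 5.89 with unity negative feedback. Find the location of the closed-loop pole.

s = -46.22

Closed-loop transfer function: T(s) = K_p·G(s)/(1 + K_p·G(s)) = 31.22/(s + 15 + 31.22) = 31.22/(s + 46.22).
The closed-loop pole is at s = −46.22.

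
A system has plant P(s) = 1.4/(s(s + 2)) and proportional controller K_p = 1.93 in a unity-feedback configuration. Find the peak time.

T_p = 2.41 s

The closed-loop denominator s² + 2s + 2.702 gives ω_n = √2.702 = 1.644 and ζ = 2/(2ω_n) = 0.6084.
Damped frequency ω_d = ω_n√(1−ζ²) = 1.305 rad/s, so peak time T_p = π/ω_d = 2.41 s.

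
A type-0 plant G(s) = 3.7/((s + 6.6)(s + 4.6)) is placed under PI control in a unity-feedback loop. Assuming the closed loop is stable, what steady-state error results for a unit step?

0

The PI controller's integrator makes the forward path type 1, so e_ss to a step is zero.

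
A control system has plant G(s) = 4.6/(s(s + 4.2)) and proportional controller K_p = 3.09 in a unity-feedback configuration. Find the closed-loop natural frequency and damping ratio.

ω_n = 3.77 rad/s, ζ = 0.557

With unity feedback the closed-loop characteristic equation is s² + 4.2s + 3.09·4.6 = s² + 4.2s + 14.21 = 0.
So ω_n² = 14.21 ⇒ ω_n = 3.77 rad/s, and ζ = 4.2/(2ω_n) = 0.557.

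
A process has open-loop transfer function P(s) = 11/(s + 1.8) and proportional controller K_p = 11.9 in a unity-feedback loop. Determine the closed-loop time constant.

τ = 0.00754 s

Closed-loop transfer function: T(s) = K_p·P(s)/(1 + K_p·P(s)) = 130.9/(s + 1.8 + 130.9) = 130.9/(s + 132.7).
Time constant τ = 1/132.7 = 0.00754 s.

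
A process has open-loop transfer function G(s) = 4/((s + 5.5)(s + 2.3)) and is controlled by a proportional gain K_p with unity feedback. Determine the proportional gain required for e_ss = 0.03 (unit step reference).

For a type-0 loop with proportional control, e_ss = 1/(1 + K_p·G(0)).
G(0) = 0.3162. Require 1/(1 + K_p·0.3162) = 0.03, so 1 + 0.3162·K_p = 33.33.
K_p = (33.33 − 1)/0.3162 = 102.

K_p = 102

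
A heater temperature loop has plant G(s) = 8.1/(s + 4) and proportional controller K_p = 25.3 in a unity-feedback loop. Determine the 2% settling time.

Closed-loop transfer function: T(s) = K_p·G(s)/(1 + K_p·G(s)) = 204.9/(s + 4 + 204.9) = 204.9/(s + 208.9).
Time constant τ = 1/208.9 = 0.004786 s, so the 2% settling time is about 4τ = 0.0191 s.

T_s ≈ 0.0191 s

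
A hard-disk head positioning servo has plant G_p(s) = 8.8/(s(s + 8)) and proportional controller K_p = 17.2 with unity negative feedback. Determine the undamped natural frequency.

With unity feedback the closed-loop characteristic equation is s² + 8s + 17.2·8.8 = s² + 8s + 151.4 = 0.
Matching s² + 2ζω_n s + ω_n²: ω_n = √151.4 = 12.3 rad/s and 2ζω_n = 8, so ζ = 8/(2·12.3) = 0.325.

ω_n = 12.3 rad/s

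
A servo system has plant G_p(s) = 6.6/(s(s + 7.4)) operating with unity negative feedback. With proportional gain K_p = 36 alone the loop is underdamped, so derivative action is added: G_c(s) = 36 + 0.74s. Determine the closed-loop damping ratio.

Forward path: (36 + 0.74s)·6.6/(s(s+7.4)). The closed-loop characteristic equation is s² + (7.4 + 6.6·0.74)s + 6.6·36 = 0.
That is s² + 12.28s + 237.6 = 0, so ω_n = 15.41 rad/s and ζ = 12.28/(2·15.41) = 0.3985.

ζ = 0.398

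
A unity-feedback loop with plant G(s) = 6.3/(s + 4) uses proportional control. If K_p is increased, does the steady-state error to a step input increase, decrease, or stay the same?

decrease

The position error constant K_pos = K_p·G(0) grows with K_p, and e_ss = 1/(1+K_pos) falls.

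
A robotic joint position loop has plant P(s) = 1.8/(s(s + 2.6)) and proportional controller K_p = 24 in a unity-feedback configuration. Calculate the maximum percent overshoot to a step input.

The closed-loop denominator s² + 2.6s + 43.2 gives ω_n = √43.2 = 6.573 and ζ = 2.6/(2ω_n) = 0.1978.
%OS = 100·exp(−πζ/√(1−ζ²)) = 100·exp(−π·0.1978/√0.9609) = 53.1%.

53.1%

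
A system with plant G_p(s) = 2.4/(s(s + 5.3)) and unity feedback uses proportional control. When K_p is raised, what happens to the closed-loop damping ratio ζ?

ζ = 5.3/(2√(2.4K_p)); increasing K_p raises the denominator, so ζ falls.

decrease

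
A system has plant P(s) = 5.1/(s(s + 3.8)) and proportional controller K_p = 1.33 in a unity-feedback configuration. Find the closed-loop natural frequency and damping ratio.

ω_n = 2.6 rad/s, ζ = 0.73

1 + K_p·P(s) = 0 gives s² + 3.8s + 6.783 = 0.
Matching s² + 2ζω_n s + ω_n²: ω_n = √6.783 = 2.604 rad/s and 2ζω_n = 3.8, so ζ = 3.8/(2·2.604) = 0.73.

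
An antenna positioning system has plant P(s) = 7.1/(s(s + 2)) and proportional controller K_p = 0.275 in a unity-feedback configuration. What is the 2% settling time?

The closed-loop denominator s² + 2s + 1.953 gives ω_n = √1.953 = 1.397 and ζ = 2/(2ω_n) = 0.7157.
2% settling time T_s ≈ 4/(ζω_n) = 4/1 = 4 s.

T_s ≈ 4 s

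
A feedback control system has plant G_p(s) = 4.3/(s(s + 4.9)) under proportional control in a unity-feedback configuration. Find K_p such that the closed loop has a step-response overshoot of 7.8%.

From %OS = 100·exp(−πζ/√(1−ζ²)) = 7.8%, ζ = −ln(0.078)/√(π²+ln²(0.078)) = 0.6304.
Characteristic equation s² + 4.9s + 4.3K_p = 0 gives ζ = 4.9/(2√(4.3K_p)).
Setting ζ = 0.6304: √(4.3K_p) = 4.9/(2·0.6304) = 3.887, so K_p = 15.11/4.3 = 3.51.

K_p = 3.51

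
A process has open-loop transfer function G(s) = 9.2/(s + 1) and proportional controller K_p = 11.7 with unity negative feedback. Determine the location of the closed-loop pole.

Closed-loop transfer function: T(s) = K_p·G(s)/(1 + K_p·G(s)) = 107.6/(s + 1 + 107.6) = 107.6/(s + 108.6).
The closed-loop pole is at s = −108.6.

s = -108.6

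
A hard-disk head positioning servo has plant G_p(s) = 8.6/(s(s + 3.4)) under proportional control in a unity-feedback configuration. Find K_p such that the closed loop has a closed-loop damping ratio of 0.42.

K_p = 1.91

Closed-loop characteristic equation: s² + 3.4s + K_p·8.6 = 0.
So ω_n = √(8.6K_p) and 2ζω_n = 3.4, giving ζ = 3.4/(2√(8.6K_p)).
Setting ζ = 0.42: √(8.6K_p) = 3.4/(2·0.42) = 4.048, so K_p = 16.38/8.6 = 1.91.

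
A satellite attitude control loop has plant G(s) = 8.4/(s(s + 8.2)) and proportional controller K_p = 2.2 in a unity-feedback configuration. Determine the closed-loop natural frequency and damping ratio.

ω_n = 4.3 rad/s, ζ = 0.954

1 + K_p·G(s) = 0 gives s² + 8.2s + 18.48 = 0.
So ω_n² = 18.48 ⇒ ω_n = 4.299 rad/s, and ζ = 8.2/(2ω_n) = 0.954.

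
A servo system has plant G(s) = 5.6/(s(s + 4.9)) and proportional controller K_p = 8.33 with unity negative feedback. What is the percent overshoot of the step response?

29.9%

From 1 + K_pG(s) = 0: s² + 4.9s + 46.65 = 0 ⇒ ω_n = 6.83, ζ = 0.3587.
%OS = 100·exp(−πζ/√(1−ζ²)) = 100·exp(−π·0.3587/√0.8713) = 29.9%.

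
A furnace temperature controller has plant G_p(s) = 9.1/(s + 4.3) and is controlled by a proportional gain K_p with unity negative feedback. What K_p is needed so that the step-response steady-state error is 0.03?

Steady-state error for a unit step on this type-0 loop is 1/(1 + K_p·G_p(0)).
G_p(0) = 2.116. Require 1/(1 + K_p·2.116) = 0.03, so 1 + 2.116·K_p = 33.33.
K_p = (33.33 − 1)/2.116 = 15.3.

K_p = 15.3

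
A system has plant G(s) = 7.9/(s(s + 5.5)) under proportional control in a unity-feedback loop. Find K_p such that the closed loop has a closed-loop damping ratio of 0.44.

Closed-loop characteristic equation: s² + 5.5s + K_p·7.9 = 0.
So ω_n = √(7.9K_p) and 2ζω_n = 5.5, giving ζ = 5.5/(2√(7.9K_p)).
Setting ζ = 0.44: √(7.9K_p) = 5.5/(2·0.44) = 6.25, so K_p = 39.06/7.9 = 4.94.

K_p = 4.94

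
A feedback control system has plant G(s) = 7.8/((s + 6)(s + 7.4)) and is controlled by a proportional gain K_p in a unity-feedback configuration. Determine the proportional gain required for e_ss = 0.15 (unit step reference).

K_p = 32.3

Steady-state error for a unit step on this type-0 loop is 1/(1 + K_p·G(0)).
G(0) = 0.1757. Require 1/(1 + K_p·0.1757) = 0.15, so 1 + 0.1757·K_p = 6.667.
K_p = (6.667 − 1)/0.1757 = 32.3.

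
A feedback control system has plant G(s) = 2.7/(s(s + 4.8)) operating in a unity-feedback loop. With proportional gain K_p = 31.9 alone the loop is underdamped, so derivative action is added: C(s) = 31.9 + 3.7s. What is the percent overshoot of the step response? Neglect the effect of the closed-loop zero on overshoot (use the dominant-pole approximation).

Forward path: (31.9 + 3.7s)·2.7/(s(s+4.8)). The closed-loop characteristic equation is s² + (4.8 + 2.7·3.7)s + 2.7·31.9 = 0.
That is s² + 14.79s + 86.13 = 0, so ω_n = 9.281 rad/s and ζ = 14.79/(2·9.281) = 0.7968.
%OS = 100·exp(−πζ/√(1−ζ²)) = 1.59%.

1.59%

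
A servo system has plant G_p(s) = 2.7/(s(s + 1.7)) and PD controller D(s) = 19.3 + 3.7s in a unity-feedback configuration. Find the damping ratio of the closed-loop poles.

ζ = 0.81

Forward path: (19.3 + 3.7s)·2.7/(s(s+1.7)). The closed-loop characteristic equation is s² + (1.7 + 2.7·3.7)s + 2.7·19.3 = 0.
That is s² + 11.69s + 52.11 = 0, so ω_n = 7.219 rad/s and ζ = 11.69/(2·7.219) = 0.8097.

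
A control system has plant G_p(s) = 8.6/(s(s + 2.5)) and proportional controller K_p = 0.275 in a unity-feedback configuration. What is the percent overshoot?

1.25%

The closed-loop denominator s² + 2.5s + 2.365 gives ω_n = √2.365 = 1.538 and ζ = 2.5/(2ω_n) = 0.8128.
%OS = 100·exp(−πζ/√(1−ζ²)) = 100·exp(−π·0.8128/√0.3393) = 1.25%.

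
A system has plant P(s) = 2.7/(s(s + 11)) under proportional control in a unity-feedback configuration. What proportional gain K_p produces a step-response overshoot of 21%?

From %OS = 100·exp(−πζ/√(1−ζ²)) = 21%, ζ = −ln(0.21)/√(π²+ln²(0.21)) = 0.4449.
Characteristic equation s² + 11s + 2.7K_p = 0 gives ζ = 11/(2√(2.7K_p)).
Setting ζ = 0.4449: √(2.7K_p) = 11/(2·0.4449) = 12.36, so K_p = 152.8/2.7 = 56.6.

K_p = 56.6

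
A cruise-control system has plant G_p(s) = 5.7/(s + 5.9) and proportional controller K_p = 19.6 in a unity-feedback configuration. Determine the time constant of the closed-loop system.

Closed-loop transfer function: T(s) = K_p·G_p(s)/(1 + K_p·G_p(s)) = 111.7/(s + 5.9 + 111.7) = 111.7/(s + 117.6).
Time constant τ = 1/117.6 = 0.0085 s.

τ = 0.0085 s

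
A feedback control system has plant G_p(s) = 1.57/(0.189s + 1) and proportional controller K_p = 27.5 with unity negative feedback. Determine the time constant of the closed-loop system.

τ = 0.00428 s

Closed loop: T(s) = K_p·G_p/(1+K_p·G_p) = 43.18/(0.189s + 1 + 43.18), with pole at s = −(1 + 43.18)/0.189 = −233.7.
Closed-loop time constant τ = 1/233.7 = 0.00428 s.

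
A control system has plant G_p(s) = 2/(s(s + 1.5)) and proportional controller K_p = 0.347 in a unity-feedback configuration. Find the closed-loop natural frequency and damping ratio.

ω_n = 0.833 rad/s, ζ = 0.9

With unity feedback the closed-loop characteristic equation is s² + 1.5s + 0.347·2 = s² + 1.5s + 0.694 = 0.
So ω_n² = 0.694 ⇒ ω_n = 0.8331 rad/s, and ζ = 1.5/(2ω_n) = 0.9.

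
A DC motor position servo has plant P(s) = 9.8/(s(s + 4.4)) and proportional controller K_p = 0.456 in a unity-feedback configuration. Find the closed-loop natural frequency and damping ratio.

ω_n = 2.11 rad/s, ζ = 1.04

The closed-loop denominator is s(s+4.4) + 0.456·9.8 = s² + 4.4s + 4.469.
So ω_n² = 4.469 ⇒ ω_n = 2.114 rad/s, and ζ = 4.4/(2ω_n) = 1.04.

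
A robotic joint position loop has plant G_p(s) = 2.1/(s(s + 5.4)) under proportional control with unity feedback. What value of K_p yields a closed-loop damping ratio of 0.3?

K_p = 38.6

Closed-loop characteristic equation: s² + 5.4s + K_p·2.1 = 0.
So ω_n = √(2.1K_p) and 2ζω_n = 5.4, giving ζ = 5.4/(2√(2.1K_p)).
Setting ζ = 0.3: √(2.1K_p) = 5.4/(2·0.3) = 9, so K_p = 81/2.1 = 38.6.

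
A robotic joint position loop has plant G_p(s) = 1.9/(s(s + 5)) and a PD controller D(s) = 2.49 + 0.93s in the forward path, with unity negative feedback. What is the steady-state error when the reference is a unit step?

0

The open loop D(s)G_p(s) has a pole at the origin (type 1), so the static position error constant is infinite and e_ss = 1/(1+∞) = 0.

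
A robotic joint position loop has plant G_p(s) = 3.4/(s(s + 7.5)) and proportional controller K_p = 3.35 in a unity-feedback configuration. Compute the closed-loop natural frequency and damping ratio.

ω_n = 3.37 rad/s, ζ = 1.11

The closed-loop denominator is s(s+7.5) + 3.35·3.4 = s² + 7.5s + 11.39.
Matching s² + 2ζω_n s + ω_n²: ω_n = √11.39 = 3.375 rad/s and 2ζω_n = 7.5, so ζ = 7.5/(2·3.375) = 1.11.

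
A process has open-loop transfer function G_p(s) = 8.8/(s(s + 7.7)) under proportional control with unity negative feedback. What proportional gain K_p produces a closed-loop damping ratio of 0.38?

K_p = 11.7

Closed-loop characteristic equation: s² + 7.7s + K_p·8.8 = 0.
So ω_n = √(8.8K_p) and 2ζω_n = 7.7, giving ζ = 7.7/(2√(8.8K_p)).
Setting ζ = 0.38: √(8.8K_p) = 7.7/(2·0.38) = 10.13, so K_p = 102.6/8.8 = 11.7.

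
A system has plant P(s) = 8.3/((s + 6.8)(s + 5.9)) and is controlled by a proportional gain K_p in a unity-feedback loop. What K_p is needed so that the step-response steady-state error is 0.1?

Steady-state error for a unit step on this type-0 loop is 1/(1 + K_p·P(0)).
P(0) = 0.2069. Require 1/(1 + K_p·0.2069) = 0.1, so 1 + 0.2069·K_p = 10.
K_p = (10 − 1)/0.2069 = 43.5.

K_p = 43.5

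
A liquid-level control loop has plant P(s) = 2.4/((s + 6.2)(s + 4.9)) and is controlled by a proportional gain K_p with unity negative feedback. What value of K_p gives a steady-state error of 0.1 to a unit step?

K_p = 114

For a type-0 loop with proportional control, e_ss = 1/(1 + K_p·P(0)).
P(0) = 0.079. Require 1/(1 + K_p·0.079) = 0.1, so 1 + 0.079·K_p = 10.
K_p = (10 − 1)/0.079 = 114.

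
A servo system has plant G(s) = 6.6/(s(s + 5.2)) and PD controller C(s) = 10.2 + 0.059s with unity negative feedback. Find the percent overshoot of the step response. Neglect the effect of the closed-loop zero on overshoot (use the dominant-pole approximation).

Forward path: (10.2 + 0.059s)·6.6/(s(s+5.2)). The closed-loop characteristic equation is s² + (5.2 + 6.6·0.059)s + 6.6·10.2 = 0.
That is s² + 5.589s + 67.32 = 0, so ω_n = 8.205 rad/s and ζ = 5.589/(2·8.205) = 0.3406.
%OS = 100·exp(−πζ/√(1−ζ²)) = 32%.

32%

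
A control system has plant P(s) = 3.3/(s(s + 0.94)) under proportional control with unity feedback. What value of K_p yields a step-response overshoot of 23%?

K_p = 0.373

From %OS = 100·exp(−πζ/√(1−ζ²)) = 23%, ζ = −ln(0.23)/√(π²+ln²(0.23)) = 0.4237.
Characteristic equation s² + 0.94s + 3.3K_p = 0 gives ζ = 0.94/(2√(3.3K_p)).
Setting ζ = 0.4237: √(3.3K_p) = 0.94/(2·0.4237) = 1.109, so K_p = 1.23/3.3 = 0.373.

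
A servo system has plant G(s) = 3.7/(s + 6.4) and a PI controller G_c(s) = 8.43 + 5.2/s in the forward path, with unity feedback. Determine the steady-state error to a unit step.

0

The open loop G_c(s)G(s) has a pole at the origin (type 1), so the static position error constant is infinite and e_ss = 1/(1+∞) = 0.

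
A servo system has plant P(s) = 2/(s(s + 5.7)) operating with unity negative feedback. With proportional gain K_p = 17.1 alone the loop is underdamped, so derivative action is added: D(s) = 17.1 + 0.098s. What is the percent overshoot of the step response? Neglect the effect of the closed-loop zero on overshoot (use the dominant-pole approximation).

16%

Forward path: (17.1 + 0.098s)·2/(s(s+5.7)). The closed-loop characteristic equation is s² + (5.7 + 2·0.098)s + 2·17.1 = 0.
That is s² + 5.896s + 34.2 = 0, so ω_n = 5.848 rad/s and ζ = 5.896/(2·5.848) = 0.5041.
%OS = 100·exp(−πζ/√(1−ζ²)) = 16%.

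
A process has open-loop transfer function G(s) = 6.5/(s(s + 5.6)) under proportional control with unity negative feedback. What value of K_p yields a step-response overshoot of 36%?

K_p = 12.6

From %OS = 100·exp(−πζ/√(1−ζ²)) = 36%, ζ = −ln(0.36)/√(π²+ln²(0.36)) = 0.3093.
Characteristic equation s² + 5.6s + 6.5K_p = 0 gives ζ = 5.6/(2√(6.5K_p)).
Setting ζ = 0.3093: √(6.5K_p) = 5.6/(2·0.3093) = 9.054, so K_p = 81.97/6.5 = 12.6.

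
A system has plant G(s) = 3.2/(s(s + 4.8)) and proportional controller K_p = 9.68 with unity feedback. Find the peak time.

T_p = 0.626 s

The closed-loop denominator s² + 4.8s + 30.98 gives ω_n = √30.98 = 5.566 and ζ = 4.8/(2ω_n) = 0.4312.
Damped frequency ω_d = ω_n√(1−ζ²) = 5.022 rad/s, so peak time T_p = π/ω_d = 0.626 s.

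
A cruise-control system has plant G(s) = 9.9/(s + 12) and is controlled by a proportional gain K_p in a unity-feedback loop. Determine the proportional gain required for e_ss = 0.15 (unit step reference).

The loop is type 0, so e_ss(step) = 1/(1 + K_pos) with K_pos = K_p·G(0).
G(0) = 0.825. Require 1/(1 + K_p·0.825) = 0.15, so 1 + 0.825·K_p = 6.667.
K_p = (6.667 − 1)/0.825 = 6.87.

K_p = 6.87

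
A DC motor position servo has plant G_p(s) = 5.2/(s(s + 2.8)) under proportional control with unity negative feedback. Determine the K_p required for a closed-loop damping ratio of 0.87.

K_p = 0.498

Closed-loop characteristic equation: s² + 2.8s + K_p·5.2 = 0.
So ω_n = √(5.2K_p) and 2ζω_n = 2.8, giving ζ = 2.8/(2√(5.2K_p)).
Setting ζ = 0.87: √(5.2K_p) = 2.8/(2·0.87) = 1.609, so K_p = 2.59/5.2 = 0.498.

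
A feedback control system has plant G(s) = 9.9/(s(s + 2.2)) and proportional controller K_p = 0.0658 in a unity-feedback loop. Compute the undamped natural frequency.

ω_n = 0.807 rad/s

1 + K_p·G(s) = 0 gives s² + 2.2s + 0.6514 = 0.
So ω_n² = 0.6514 ⇒ ω_n = 0.8071 rad/s, and ζ = 2.2/(2ω_n) = 1.36.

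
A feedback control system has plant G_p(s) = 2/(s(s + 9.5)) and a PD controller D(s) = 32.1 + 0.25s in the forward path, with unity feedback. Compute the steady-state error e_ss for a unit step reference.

0

The open loop D(s)G_p(s) has a pole at the origin (type 1), so the static position error constant is infinite and e_ss = 1/(1+∞) = 0.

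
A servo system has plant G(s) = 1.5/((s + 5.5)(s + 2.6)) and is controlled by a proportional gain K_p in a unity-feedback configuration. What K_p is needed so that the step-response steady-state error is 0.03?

The loop is type 0, so e_ss(step) = 1/(1 + K_pos) with K_pos = K_p·G(0).
G(0) = 0.1049. Require 1/(1 + K_p·0.1049) = 0.03, so 1 + 0.1049·K_p = 33.33.
K_p = (33.33 − 1)/0.1049 = 308.

K_p = 308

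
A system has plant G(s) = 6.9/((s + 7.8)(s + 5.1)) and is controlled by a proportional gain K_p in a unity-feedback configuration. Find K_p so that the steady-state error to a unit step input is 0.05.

K_p = 110

For a type-0 loop with proportional control, e_ss = 1/(1 + K_p·G(0)).
G(0) = 0.1735. Require 1/(1 + K_p·0.1735) = 0.05, so 1 + 0.1735·K_p = 20.
K_p = (20 − 1)/0.1735 = 110.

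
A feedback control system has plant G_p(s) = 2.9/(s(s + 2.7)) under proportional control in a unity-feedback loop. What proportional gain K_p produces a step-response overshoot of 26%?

K_p = 4.05

From %OS = 100·exp(−πζ/√(1−ζ²)) = 26%, ζ = −ln(0.26)/√(π²+ln²(0.26)) = 0.3941.
Characteristic equation s² + 2.7s + 2.9K_p = 0 gives ζ = 2.7/(2√(2.9K_p)).
Setting ζ = 0.3941: √(2.9K_p) = 2.7/(2·0.3941) = 3.426, so K_p = 11.74/2.9 = 4.05.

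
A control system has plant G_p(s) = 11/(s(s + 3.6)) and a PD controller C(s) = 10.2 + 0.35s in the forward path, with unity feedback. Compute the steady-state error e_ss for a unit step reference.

The open loop C(s)G_p(s) has a pole at the origin (type 1), so the static position error constant is infinite and e_ss = 1/(1+∞) = 0.

0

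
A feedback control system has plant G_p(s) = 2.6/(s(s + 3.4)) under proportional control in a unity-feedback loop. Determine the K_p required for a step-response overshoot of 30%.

From %OS = 100·exp(−πζ/√(1−ζ²)) = 30%, ζ = −ln(0.3)/√(π²+ln²(0.3)) = 0.3579.
Characteristic equation s² + 3.4s + 2.6K_p = 0 gives ζ = 3.4/(2√(2.6K_p)).
Setting ζ = 0.3579: √(2.6K_p) = 3.4/(2·0.3579) = 4.75, so K_p = 22.57/2.6 = 8.68.

K_p = 8.68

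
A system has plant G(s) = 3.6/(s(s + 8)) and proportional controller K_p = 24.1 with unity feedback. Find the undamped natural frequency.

ω_n = 9.31 rad/s

With unity feedback the closed-loop characteristic equation is s² + 8s + 24.1·3.6 = s² + 8s + 86.76 = 0.
Matching s² + 2ζω_n s + ω_n²: ω_n = √86.76 = 9.315 rad/s and 2ζω_n = 8, so ζ = 8/(2·9.315) = 0.429.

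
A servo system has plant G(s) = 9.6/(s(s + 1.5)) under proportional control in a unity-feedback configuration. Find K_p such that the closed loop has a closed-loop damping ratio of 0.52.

K_p = 0.217

Closed-loop characteristic equation: s² + 1.5s + K_p·9.6 = 0.
So ω_n = √(9.6K_p) and 2ζω_n = 1.5, giving ζ = 1.5/(2√(9.6K_p)).
Setting ζ = 0.52: √(9.6K_p) = 1.5/(2·0.52) = 1.442, so K_p = 2.08/9.6 = 0.217.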